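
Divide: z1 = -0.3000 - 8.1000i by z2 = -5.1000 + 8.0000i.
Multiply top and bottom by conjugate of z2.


Conjugate of z2 = -5.1000 - 8.0000i
Numerator: (-0.3000 - 8.1000i)(-5.1000 - 8.0000i) = -63.2700 + 43.7100i
Denominator: (-5.1)^2 + 8^2 = 90.01
Result = (-63.2700 + 43.7100i)/90.01

-0.7029 + 0.4856i


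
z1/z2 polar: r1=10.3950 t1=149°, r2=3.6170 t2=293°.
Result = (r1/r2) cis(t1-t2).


r = 10.3950 / 3.6170 = 2.8739
theta = 149° - 293° = -144° = 216° (mod 360)

2.8739 cis(216°)


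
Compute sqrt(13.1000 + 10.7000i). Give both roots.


|z| = sqrt(171.61+114.49) = 16.9145
sqrt((|z|+a)/2) = sqrt((16.9145+13.1)/2) = sqrt(15.0072) = 3.8739
sqrt((|z|-a)/2) = sqrt((16.9145-13.1)/2) = sqrt(1.9072) = 1.3810

±(3.8739 + 1.3810i) i.e. 3.8739 + 1.3810i and -3.8739 - 1.3810i


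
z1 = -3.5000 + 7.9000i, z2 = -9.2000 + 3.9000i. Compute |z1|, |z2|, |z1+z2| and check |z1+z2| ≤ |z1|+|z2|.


|z1| = sqrt((-3.5)^2 + 7.9^2) = sqrt(74.66) = 8.6406
|z2| = sqrt((-9.2)^2 + 3.9^2) = sqrt(99.85) = 9.9925
z1+z2 = -12.7000 + 11.8000i
|z1+z2| = sqrt(300.53) = 17.3358
|z1|+|z2| = 8.6406 + 9.9925 = 18.6331

|z1+z2| = 17.3358 ≤ |z1|+|z2| = 18.6331 (verified)


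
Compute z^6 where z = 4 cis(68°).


r^6 = 4^6 = 4096
n*theta = 6*68° = 408° = 48° (mod 360)
a = 4096*cos(48°) = 2740.7590
b = 4096*sin(48°) = 3043.9212

4096 cis(48°) = 2740.7590 + 3043.9212i


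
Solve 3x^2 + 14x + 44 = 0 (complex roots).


disc = 14^2 - 4*3*44 = 196 - 528 = -332
sqrt(|disc|) = sqrt(332) = 18.2209
Real part = -14/(2*3) = -2.3333
Imag part = 18.2209/(2*3) = 3.0368

-2.3333 ± 3.0368i


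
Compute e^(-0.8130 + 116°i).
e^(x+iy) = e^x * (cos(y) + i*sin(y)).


e^-0.8130 = 0.4435
cos(116°) = -0.4384
sin(116°) = 0.8988
Real = 0.4435*(-0.4384) = -0.1944
Imag = 0.4435*0.8988 = 0.3986

-0.1944 + 0.3986i


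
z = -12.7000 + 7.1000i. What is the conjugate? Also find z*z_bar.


z_bar = -12.7000 - 7.1000i
z*z_bar = (-12.7)^2 + 7.1^2 = 161.29 + 50.41 = 211.7

z_bar = -12.7000 - 7.1000i, z*z_bar = 211.7


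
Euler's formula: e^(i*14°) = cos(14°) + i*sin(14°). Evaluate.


cos(14°) = 0.9703
sin(14°) = 0.2419

e^(i*14°) = 0.9703 + 0.2419i


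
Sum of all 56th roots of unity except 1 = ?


With w = e^(2*pi*i/56), all 56 of the 56th roots of unity w^0 = 1, w, ..., w^(55) sum to 0: 1 + w + ... + w^(55) = (1 - w^56)/(1 - w) = 0 since w^56 = 1, w ≠ 1.
Removing the root 1: w + w^2 + ... + w^(55) = 0 - 1 = -1

Sum = -1


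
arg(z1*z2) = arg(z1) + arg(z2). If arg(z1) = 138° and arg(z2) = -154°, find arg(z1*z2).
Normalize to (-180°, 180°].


arg(z1*z2) = 138° - 154° = -16°
Normalized to (-180°, 180°]: -16°

-16°


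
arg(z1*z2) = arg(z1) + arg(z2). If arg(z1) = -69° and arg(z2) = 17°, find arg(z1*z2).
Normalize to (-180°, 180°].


arg(z1*z2) = -69° + 17° = -52°
Normalized to (-180°, 180°]: -52°

-52°


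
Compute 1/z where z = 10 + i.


|z|^2 = 100+1 = 101
1/z = (10 - 1i)/101

1/z = 0.0990 - 0.0099i


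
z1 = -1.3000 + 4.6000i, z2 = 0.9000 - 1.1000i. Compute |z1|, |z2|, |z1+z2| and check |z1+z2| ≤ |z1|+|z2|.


|z1| = sqrt((-1.3)^2 + 4.6^2) = sqrt(22.85) = 4.7802
|z2| = sqrt(0.9^2 + (-1.1)^2) = sqrt(2.02) = 1.4213
z1+z2 = -0.4000 + 3.5000i
|z1+z2| = sqrt(12.41) = 3.5228
|z1|+|z2| = 4.7802 + 1.4213 = 6.2015

|z1+z2| = 3.5228 ≤ |z1|+|z2| = 6.2015 (verified)


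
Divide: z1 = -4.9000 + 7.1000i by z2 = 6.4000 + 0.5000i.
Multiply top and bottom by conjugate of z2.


Conjugate of z2 = 6.4000 - 0.5000i
Numerator: (-4.9000 + 7.1000i)(6.4000 - 0.5000i) = -27.8100 + 47.8900i
Denominator: 6.4^2 + 0.5^2 = 41.21
Result = (-27.8100 + 47.8900i)/41.21

-0.6748 + 1.1621i


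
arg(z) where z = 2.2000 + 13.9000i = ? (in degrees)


Re = 2.2, Im = 13.9
arg = atan2(13.9, 2.2) = 81.0062 degrees

arg(z) = 81.0062 degrees


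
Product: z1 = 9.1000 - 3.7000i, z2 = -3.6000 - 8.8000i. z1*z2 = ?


Real = 9.1*(-3.6) - (-3.7)*(-8.8) = -32.76 - 32.56 = -65.32
Imag = 9.1*(-8.8) - (3.6)*(-3.7) = -80.08 + 13.32 = -66.76

-65.3200 - 66.7600i


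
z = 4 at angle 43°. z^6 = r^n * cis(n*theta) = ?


r^6 = 4^6 = 4096
n*theta = 6*43° = 258° = 258° (mod 360)
a = 4096*cos(258°) = -851.6063
b = 4096*sin(258°) = -4006.4926

4096 cis(258°) = -851.6063 - 4006.4926i


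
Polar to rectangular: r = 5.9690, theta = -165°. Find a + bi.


a = 5.9690*cos(-165°) = 5.9690*(-0.96593) = -5.7656
b = 5.9690*sin(-165°) = 5.9690*(-0.25882) = -1.5449

-5.7656 - 1.5449i


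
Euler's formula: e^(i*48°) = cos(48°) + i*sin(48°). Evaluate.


cos(48°) = 0.6691
sin(48°) = 0.7431

e^(i*48°) = 0.6691 + 0.7431i


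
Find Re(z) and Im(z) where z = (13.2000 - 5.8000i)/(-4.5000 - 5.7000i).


Multiply by conjugate: (13.2000 - 5.8000i)(-4.5000 + 5.7000i) / ((-4.5)^2 + (-5.7)^2)
Numerator real = 13.2*(-4.5) - (5.8)*(-5.7) = -26.34
Numerator imag = -5.8*(-4.5) - 13.2*(-5.7) = 101.34
Denominator = 52.74
Re(z) = -26.34/52.74 = -0.4994
Im(z) = 101.34/52.74 = 1.9215

Re(z) = -0.4994, Im(z) = 1.9215


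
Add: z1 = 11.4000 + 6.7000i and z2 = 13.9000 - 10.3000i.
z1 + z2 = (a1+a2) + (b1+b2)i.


Real: 11.4 + 13.9 = 25.3
Imag: 6.7 - 10.3 = -3.6

25.3000 - 3.6000i


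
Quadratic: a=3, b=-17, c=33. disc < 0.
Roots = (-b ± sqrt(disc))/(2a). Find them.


disc = (-17)^2 - 4*3*33 = 289 - 396 = -107
sqrt(|disc|) = sqrt(107) = 10.3441
Real part = 17/(2*3) = 2.8333
Imag part = 10.3441/(2*3) = 1.7240

2.8333 ± 1.7240i


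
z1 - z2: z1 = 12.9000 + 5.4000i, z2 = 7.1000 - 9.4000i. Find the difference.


Real: 12.9 - 7.1 = 5.8
Imag: 5.4 + 9.4 = 14.8

5.8000 + 14.8000i


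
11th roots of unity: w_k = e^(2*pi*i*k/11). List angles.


The 11th roots of unity are cis(360k/11°) for k=0..10
Angle step = 360/11 = 32.7273°
Primitive root: cis(32.7273°)
Primitive root = 0.8413 + 0.5406i

11 roots at angles: 0°, 32.7273°, 65.4545°, 98.1818°, 130.9091°, 163.6364°, 196.3636°, 229.0909°, 261.8182°, 294.5455°, 327.2727°


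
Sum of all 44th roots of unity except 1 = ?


With w = e^(2*pi*i/44), all 44 of the 44th roots of unity w^0 = 1, w, ..., w^(43) sum to 0: 1 + w + ... + w^(43) = (1 - w^44)/(1 - w) = 0 since w^44 = 1, w ≠ 1.
Removing the root 1: w + w^2 + ... + w^(43) = 0 - 1 = -1

Sum = -1


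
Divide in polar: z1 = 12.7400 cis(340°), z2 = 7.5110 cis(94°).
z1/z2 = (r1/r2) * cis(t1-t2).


r = 12.7400 / 7.5110 = 1.6962
theta = 340° - 94° = 246° = 246° (mod 360)

1.6962 cis(246°)


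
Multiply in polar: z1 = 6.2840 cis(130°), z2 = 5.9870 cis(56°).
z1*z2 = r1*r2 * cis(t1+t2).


r = 6.2840 * 5.9870 = 37.6223
theta = 130° + 56° = 186° = 186° (mod 360)

37.6223 cis(186°)


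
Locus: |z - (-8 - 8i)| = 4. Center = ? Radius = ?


|z - z0| = r is a circle with center z0 and radius r.
Center = (-8, -8), radius = 4

Circle with center (-8, -8) and radius 4


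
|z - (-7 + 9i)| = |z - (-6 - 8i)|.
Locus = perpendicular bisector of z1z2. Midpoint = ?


Equal distances means the locus is the perpendicular bisector of z1 and z2.
Midpoint = ((-7+(-6))/2, (9+(-8))/2) = (-6.5000, 0.5000)

Perpendicular bisector through (-6.5000, 0.5000)


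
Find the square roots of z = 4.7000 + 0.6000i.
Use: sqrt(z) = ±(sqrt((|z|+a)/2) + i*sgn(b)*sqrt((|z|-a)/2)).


|z| = sqrt(22.09+0.36) = 4.7381
sqrt((|z|+a)/2) = sqrt((4.7381+4.7)/2) = sqrt(4.7191) = 2.1723
sqrt((|z|-a)/2) = sqrt((4.7381-4.7)/2) = sqrt(0.0191) = 0.1381

±(2.1723 + 0.1381i) i.e. 2.1723 + 0.1381i and -2.1723 - 0.1381i


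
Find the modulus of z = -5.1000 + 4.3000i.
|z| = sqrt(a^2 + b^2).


|z| = sqrt((-5.1)^2 + 4.3^2) = sqrt(26.01 + 18.49) = sqrt(44.5) = 6.6708

|z| = 6.6708


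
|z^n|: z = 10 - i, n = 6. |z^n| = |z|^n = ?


|z| = sqrt(100+1) = sqrt(101) = 10.0499
|z^6| = |z|^6 = (sqrt(101))^6 = 101^3 = 1030301

|z^6| = 1030301


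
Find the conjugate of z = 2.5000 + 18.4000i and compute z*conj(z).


z_bar = 2.5000 - 18.4000i
z*z_bar = 2.5^2 + 18.4^2 = 6.25 + 338.56 = 344.81

z_bar = 2.5000 - 18.4000i, z*z_bar = 344.81


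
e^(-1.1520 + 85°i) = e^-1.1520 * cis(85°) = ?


e^-1.1520 = 0.3160
cos(85°) = 0.08716
sin(85°) = 0.9962
Real = 0.3160*0.08716 = 0.0275
Imag = 0.3160*0.9962 = 0.3148

0.0275 + 0.3148i


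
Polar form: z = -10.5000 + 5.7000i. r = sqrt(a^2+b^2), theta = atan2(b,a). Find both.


r = sqrt(110.25+32.49) = sqrt(142.74) = 11.9474
theta = atan2(5.7, -10.5) = 151.5044 degrees

r = 11.9474, theta = 151.5044 degrees


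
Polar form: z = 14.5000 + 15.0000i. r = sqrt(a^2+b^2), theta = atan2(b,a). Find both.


r = sqrt(210.25+225) = sqrt(435.25) = 20.8626
theta = atan2(15, 14.5) = 45.9710 degrees

r = 20.8626, theta = 45.9710 degrees


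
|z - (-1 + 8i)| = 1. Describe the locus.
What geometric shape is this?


|z - z0| = r is a circle with center z0 and radius r.
Center = (-1, 8), radius = 1

Circle with center (-1, 8) and radius 1


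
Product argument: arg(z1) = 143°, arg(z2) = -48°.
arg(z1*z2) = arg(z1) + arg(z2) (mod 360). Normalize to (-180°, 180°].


arg(z1*z2) = 143° - 48° = 95°
Normalized to (-180°, 180°]: 95°

95°


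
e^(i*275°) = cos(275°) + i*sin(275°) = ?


cos(275°) = 0.0872
sin(275°) = -0.9962

e^(i*275°) = 0.0872 - 0.9962i


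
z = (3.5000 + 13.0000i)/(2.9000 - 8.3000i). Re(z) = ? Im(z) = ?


Multiply by conjugate: (3.5000 + 13.0000i)(2.9000 + 8.3000i) / (2.9^2 + (-8.3)^2)
Numerator real = 3.5*2.9 + 13*(-8.3) = -97.75
Numerator imag = 13*2.9 - 3.5*(-8.3) = 66.75
Denominator = 77.3
Re(z) = -97.75/77.3 = -1.2646
Im(z) = 66.75/77.3 = 0.8635

Re(z) = -1.2646, Im(z) = 0.8635


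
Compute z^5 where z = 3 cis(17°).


r^5 = 3^5 = 243
n*theta = 5*17° = 85° = 85° (mod 360)
a = 243*cos(85°) = 21.1788
b = 243*sin(85°) = 242.0753

243 cis(85°) = 21.1788 + 242.0753i


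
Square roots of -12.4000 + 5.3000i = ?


|z| = sqrt(153.76+28.09) = 13.4852
sqrt((|z|+a)/2) = sqrt((13.4852+(-12.4))/2) = sqrt(0.5426) = 0.7366
sqrt((|z|-a)/2) = sqrt((13.4852-(-12.4))/2) = sqrt(12.9426) = 3.5976

±(0.7366 + 3.5976i) i.e. 0.7366 + 3.5976i and -0.7366 - 3.5976i


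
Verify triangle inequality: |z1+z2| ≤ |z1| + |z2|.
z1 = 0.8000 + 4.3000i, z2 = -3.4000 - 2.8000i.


|z1| = sqrt(0.8^2 + 4.3^2) = sqrt(19.13) = 4.3738
|z2| = sqrt((-3.4)^2 + (-2.8)^2) = sqrt(19.4) = 4.4045
z1+z2 = -2.6000 + 1.5000i
|z1+z2| = sqrt(9.01) = 3.0017
|z1|+|z2| = 4.3738 + 4.4045 = 8.7783

|z1+z2| = 3.0017 ≤ |z1|+|z2| = 8.7783 (verified)


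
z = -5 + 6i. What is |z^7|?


|z| = sqrt(25+36) = sqrt(61) = 7.8102
|z^7| = |z|^7 = (sqrt(61))^7 = 61^3 * sqrt(61) = 226981*sqrt(61)

|z^7| = 226981*sqrt(61) ≈ 1772778.2817


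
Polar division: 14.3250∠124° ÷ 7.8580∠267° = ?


r = 14.3250 / 7.8580 = 1.8230
theta = 124° - 267° = -143° = 217° (mod 360)

1.8230 cis(217°)


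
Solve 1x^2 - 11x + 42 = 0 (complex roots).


disc = (-11)^2 - 4*1*42 = 121 - 168 = -47
sqrt(|disc|) = sqrt(47) = 6.8557
Real part = 11/(2*1) = 5.5000
Imag part = 6.8557/(2*1) = 3.4278

5.5000 ± 3.4278i


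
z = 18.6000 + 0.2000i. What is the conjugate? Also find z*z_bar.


z_bar = 18.6000 - 0.2000i
z*z_bar = 18.6^2 + 0.2^2 = 345.96 + 0.04 = 346

z_bar = 18.6000 - 0.2000i, z*z_bar = 346


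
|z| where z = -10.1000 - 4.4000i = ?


|z| = sqrt((-10.1)^2 + (-4.4)^2) = sqrt(102.01 + 19.36) = sqrt(121.37) = 11.0168

|z| = 11.0168


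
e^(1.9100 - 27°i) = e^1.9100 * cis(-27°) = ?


e^1.9100 = 6.7531
cos(-27°) = 0.891
sin(-27°) = -0.45399
Real = 6.7531*0.891 = 6.0170
Imag = 6.7531*(-0.45399) = -3.0658

6.0170 - 3.0658i


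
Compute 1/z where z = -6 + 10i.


|z|^2 = 36+100 = 136
1/z = (-6 - 10i)/136

1/z = -0.0441 - 0.0735i


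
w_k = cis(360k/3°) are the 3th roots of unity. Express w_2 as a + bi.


Angle = 360*2/3 = 240°
a = cos(240°) = -0.5000
b = sin(240°) = -0.8660

-0.5000 - 0.8660i


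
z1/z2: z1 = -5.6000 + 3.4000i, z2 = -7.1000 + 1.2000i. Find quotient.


Conjugate of z2 = -7.1000 - 1.2000i
Numerator: (-5.6000 + 3.4000i)(-7.1000 - 1.2000i) = 43.8400 - 17.4200i
Denominator: (-7.1)^2 + 1.2^2 = 51.85
Result = (43.8400 - 17.4200i)/51.85

0.8455 - 0.3360i


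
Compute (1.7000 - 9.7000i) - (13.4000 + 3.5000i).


Real: 1.7 - 13.4 = -11.7
Imag: -9.7 - 3.5 = -13.2

-11.7000 - 13.2000i


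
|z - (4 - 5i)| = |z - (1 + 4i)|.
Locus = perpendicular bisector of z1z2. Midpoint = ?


Equal distances means the locus is the perpendicular bisector of z1 and z2.
Midpoint = ((4+1)/2, (-5+4)/2) = (2.5000, -0.5000)

Perpendicular bisector through (2.5000, -0.5000)


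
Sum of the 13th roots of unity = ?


The sum of all 13th roots of unity is 0.
Geometric series: (1 - w^13)/(1 - w) = (1-1)/(1-w) = 0 since w^13 = 1, w ≠ 1.
Alternatively: coefficient of z^12 in z^13 - 1 is 0.

0


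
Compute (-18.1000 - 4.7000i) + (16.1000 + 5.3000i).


Real: -18.1 + 16.1 = -2
Imag: -4.7 + 5.3 = 0.6

-2.0000 + 0.6000i


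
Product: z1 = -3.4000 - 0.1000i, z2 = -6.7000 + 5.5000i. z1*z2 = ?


Real = -3.4*(-6.7) - (-0.1)*5.5 = 22.78 - (-0.55) = 23.33
Imag = -3.4*5.5 - (6.7)*(-0.1) = -18.7 + 0.67 = -18.03

23.3300 - 18.0300i


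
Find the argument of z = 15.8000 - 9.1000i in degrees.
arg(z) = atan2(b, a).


Re = 15.8, Im = -9.1
arg = atan2(-9.1, 15.8) = -29.9398 degrees

arg(z) = -29.9398 degrees


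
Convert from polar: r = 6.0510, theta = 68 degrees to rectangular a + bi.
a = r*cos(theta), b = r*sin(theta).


a = 6.0510*cos(68°) = 6.0510*0.3746 = 2.2667
b = 6.0510*sin(68°) = 6.0510*0.92718 = 5.6104

2.2667 + 5.6104i


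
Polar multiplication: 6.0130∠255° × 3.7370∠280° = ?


r = 6.0130 * 3.7370 = 22.4706
theta = 255° + 280° = 535° = 175° (mod 360)

22.4706 cis(175°)


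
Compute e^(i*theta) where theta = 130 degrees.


cos(130°) = -0.6428
sin(130°) = 0.7660

e^(i*130°) = -0.6428 + 0.7660i


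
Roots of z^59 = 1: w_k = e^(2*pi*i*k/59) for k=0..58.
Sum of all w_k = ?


The sum of all 59th roots of unity is 0.
Geometric series: (1 - w^59)/(1 - w) = (1-1)/(1-w) = 0 since w^59 = 1, w ≠ 1.
Alternatively: coefficient of z^58 in z^59 - 1 is 0.

0


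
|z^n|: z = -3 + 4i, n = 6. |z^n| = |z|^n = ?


|z| = sqrt(9+16) = sqrt(25) = 5
|z^6| = |z|^6 = 5^6 = 15625

|z^6| = 15625


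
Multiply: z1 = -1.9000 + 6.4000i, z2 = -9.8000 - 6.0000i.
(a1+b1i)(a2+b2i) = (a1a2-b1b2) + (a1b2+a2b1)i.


Real = -1.9*(-9.8) - 6.4*(-6) = 18.62 - (-38.4) = 57.02
Imag = -1.9*(-6) - (9.8)*6.4 = 11.4 - (62.72) = -51.32

57.0200 - 51.3200i


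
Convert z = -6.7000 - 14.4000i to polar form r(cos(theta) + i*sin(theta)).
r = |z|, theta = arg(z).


r = sqrt(44.89+207.36) = sqrt(252.25) = 15.8824
theta = atan2(-14.4, -6.7) = -114.9515 degrees

r = 15.8824, theta = -114.9515 degrees


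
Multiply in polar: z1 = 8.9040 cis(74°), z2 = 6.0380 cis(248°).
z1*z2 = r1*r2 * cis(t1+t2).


r = 8.9040 * 6.0380 = 53.7624
theta = 74° + 248° = 322° = 322° (mod 360)

53.7624 cis(322°)


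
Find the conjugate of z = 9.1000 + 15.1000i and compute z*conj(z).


z_bar = 9.1000 - 15.1000i
z*z_bar = 9.1^2 + 15.1^2 = 82.81 + 228.01 = 310.82

z_bar = 9.1000 - 15.1000i, z*z_bar = 310.82


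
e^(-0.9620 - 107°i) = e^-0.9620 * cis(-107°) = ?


e^-0.9620 = 0.3821
cos(-107°) = -0.2924
sin(-107°) = -0.9563
Real = 0.3821*(-0.2924) = -0.1117
Imag = 0.3821*(-0.9563) = -0.3654

-0.1117 - 0.3654i


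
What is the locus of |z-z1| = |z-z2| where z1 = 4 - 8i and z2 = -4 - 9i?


Equal distances means the locus is the perpendicular bisector of z1 and z2.
Midpoint = ((4+(-4))/2, (-8+(-9))/2) = (0, -8.5000)

Perpendicular bisector through (0, -8.5000)


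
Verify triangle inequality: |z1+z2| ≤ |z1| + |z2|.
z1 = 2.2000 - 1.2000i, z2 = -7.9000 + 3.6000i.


|z1| = sqrt(2.2^2 + (-1.2)^2) = sqrt(6.28) = 2.5060
|z2| = sqrt((-7.9)^2 + 3.6^2) = sqrt(75.37) = 8.6816
z1+z2 = -5.7000 + 2.4000i
|z1+z2| = sqrt(38.25) = 6.1847
|z1|+|z2| = 2.5060 + 8.6816 = 11.1876

|z1+z2| = 6.1847 ≤ |z1|+|z2| = 11.1876 (verified)


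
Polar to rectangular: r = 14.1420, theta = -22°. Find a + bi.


a = 14.1420*cos(-22°) = 14.1420*0.92718 = 13.1122
b = 14.1420*sin(-22°) = 14.1420*(-0.37461) = -5.2977

13.1122 - 5.2977i


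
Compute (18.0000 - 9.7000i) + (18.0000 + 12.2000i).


Real: 18 + 18 = 36
Imag: -9.7 + 12.2 = 2.5

36.0000 + 2.5000i


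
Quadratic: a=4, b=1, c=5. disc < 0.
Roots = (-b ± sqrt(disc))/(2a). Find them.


disc = 1^2 - 4*4*5 = 1 - 80 = -79
sqrt(|disc|) = sqrt(79) = 8.8882
Real part = -1/(2*4) = -0.1250
Imag part = 8.8882/(2*4) = 1.1110

-0.1250 ± 1.1110i


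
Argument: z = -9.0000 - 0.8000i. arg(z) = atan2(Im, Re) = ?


Re = -9, Im = -0.8
arg = atan2(-0.8, -9) = -174.9204 degrees

arg(z) = -174.9204 degrees


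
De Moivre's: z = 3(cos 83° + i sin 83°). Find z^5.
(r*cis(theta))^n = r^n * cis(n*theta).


r^5 = 3^5 = 243
n*theta = 5*83° = 415° = 55° (mod 360)
a = 243*cos(55°) = 139.3791
b = 243*sin(55°) = 199.0539

243 cis(55°) = 139.3791 + 199.0539i


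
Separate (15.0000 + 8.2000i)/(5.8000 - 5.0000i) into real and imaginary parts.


Multiply by conjugate: (15.0000 + 8.2000i)(5.8000 + 5.0000i) / (5.8^2 + (-5)^2)
Numerator real = 15*5.8 + 8.2*(-5) = 46
Numerator imag = 8.2*5.8 - 15*(-5) = 122.56
Denominator = 58.64
Re(z) = 46/58.64 = 0.7844
Im(z) = 122.56/58.64 = 2.0900

Re(z) = 0.7844, Im(z) = 2.0900


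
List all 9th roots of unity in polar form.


The 9th roots of unity are cis(360k/9°) for k=0..8
Angle step = 360/9 = 40°
Primitive root: cis(40°)
Primitive root = 0.7660 + 0.6428i

9 roots at angles: 0°, 40°, 80°, 120°, 160°, 200°, 240°, 280°, 320°


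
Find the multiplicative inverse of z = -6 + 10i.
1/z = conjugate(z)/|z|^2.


|z|^2 = 36+100 = 136
1/z = (-6 - 10i)/136

1/z = -0.0441 - 0.0735i


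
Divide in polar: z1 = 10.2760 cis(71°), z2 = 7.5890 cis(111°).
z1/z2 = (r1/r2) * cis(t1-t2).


r = 10.2760 / 7.5890 = 1.3541
theta = 71° - 111° = -40° = 320° (mod 360)

1.3541 cis(320°)


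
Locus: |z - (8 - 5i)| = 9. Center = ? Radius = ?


|z - z0| = r is a circle with center z0 and radius r.
Center = (8, -5), radius = 9

Circle with center (8, -5) and radius 9


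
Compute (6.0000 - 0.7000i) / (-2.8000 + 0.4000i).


Conjugate of z2 = -2.8000 - 0.4000i
Numerator: (6.0000 - 0.7000i)(-2.8000 - 0.4000i) = -17.0800 - 0.4400i
Denominator: (-2.8)^2 + 0.4^2 = 8
Result = (-17.0800 - 0.4400i)/8

-2.1350 - 0.0550i


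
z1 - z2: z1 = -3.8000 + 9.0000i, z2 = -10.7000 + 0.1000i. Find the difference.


Real: -3.8 + 10.7 = 6.9
Imag: 9 - 0.1 = 8.9

6.9000 + 8.9000i


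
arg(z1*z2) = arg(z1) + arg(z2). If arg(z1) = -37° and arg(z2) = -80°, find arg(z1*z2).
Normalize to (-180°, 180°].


arg(z1*z2) = -37° - 80° = -117°
Normalized to (-180°, 180°]: -117°

-117°


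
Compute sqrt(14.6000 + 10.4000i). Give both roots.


|z| = sqrt(213.16+108.16) = 17.9254
sqrt((|z|+a)/2) = sqrt((17.9254+14.6)/2) = sqrt(16.2627) = 4.0327
sqrt((|z|-a)/2) = sqrt((17.9254-14.6)/2) = sqrt(1.6627) = 1.2895

±(4.0327 + 1.2895i) i.e. 4.0327 + 1.2895i and -4.0327 - 1.2895i


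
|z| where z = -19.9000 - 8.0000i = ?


|z| = sqrt((-19.9)^2 + (-8)^2) = sqrt(396.01 + 64) = sqrt(460.01) = 21.4478

|z| = 21.4478


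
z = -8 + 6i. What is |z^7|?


|z| = sqrt(64+36) = sqrt(100) = 10
|z^7| = |z|^7 = 10^7 = 10000000

|z^7| = 10000000


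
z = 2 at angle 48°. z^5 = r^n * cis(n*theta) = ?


r^5 = 2^5 = 32
n*theta = 5*48° = 240° = 240° (mod 360)
a = 32*cos(240°) = -16.0000
b = 32*sin(240°) = -27.7128

32 cis(240°) = -16.0000 - 27.7128i


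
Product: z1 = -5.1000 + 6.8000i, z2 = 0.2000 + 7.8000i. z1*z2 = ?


Real = -5.1*0.2 - 6.8*7.8 = -1.02 - 53.04 = -54.06
Imag = -5.1*7.8 + 0.2*6.8 = -39.78 + 1.36 = -38.42

-54.0600 - 38.4200i


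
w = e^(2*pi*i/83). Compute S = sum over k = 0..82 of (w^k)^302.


The roots are w_k = w^k with w = e^(2*pi*i/83), and (w^k)^302 = (w^302)^k.
So S = 1 + u + u^2 + ... + u^(82) with u = w^302.
302 = 3*83 + 53, so 302 is not a multiple of 83: u = (w^83)^3 * w^53 = w^53 ≠ 1 (w is a primitive 83th root), while u^83 = (w^83)^302 = 1.
Geometric series: S = (1 - u^83)/(1 - u) = (1 - 1)/(1 - u) = 0

S = 0


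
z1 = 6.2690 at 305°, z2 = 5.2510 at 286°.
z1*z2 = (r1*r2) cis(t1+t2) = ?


r = 6.2690 * 5.2510 = 32.9185
theta = 305° + 286° = 591° = 231° (mod 360)

32.9185 cis(231°)


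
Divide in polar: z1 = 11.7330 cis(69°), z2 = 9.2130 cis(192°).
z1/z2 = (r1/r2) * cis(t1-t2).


r = 11.7330 / 9.2130 = 1.2735
theta = 69° - 192° = -123° = 237° (mod 360)

1.2735 cis(237°)


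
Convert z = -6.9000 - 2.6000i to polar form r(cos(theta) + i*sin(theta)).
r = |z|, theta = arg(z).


r = sqrt(47.61+6.76) = sqrt(54.37) = 7.3736
theta = atan2(-2.6, -6.9) = -159.3530 degrees

r = 7.3736, theta = -159.3530 degrees


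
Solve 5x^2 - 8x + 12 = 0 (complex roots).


disc = (-8)^2 - 4*5*12 = 64 - 240 = -176
sqrt(|disc|) = sqrt(176) = 13.2665
Real part = 8/(2*5) = 0.8000
Imag part = 13.2665/(2*5) = 1.3266

0.8000 ± 1.3266i


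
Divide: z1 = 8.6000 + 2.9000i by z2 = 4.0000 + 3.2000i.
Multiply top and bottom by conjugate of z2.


Conjugate of z2 = 4.0000 - 3.2000i
Numerator: (8.6000 + 2.9000i)(4.0000 - 3.2000i) = 43.6800 - 15.9200i
Denominator: 4^2 + 3.2^2 = 26.24
Result = (43.6800 - 15.9200i)/26.24

1.6646 - 0.6067i


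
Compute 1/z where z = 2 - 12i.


|z|^2 = 4+144 = 148
1/z = (2 + 12i)/148

1/z = 0.0135 + 0.0811i


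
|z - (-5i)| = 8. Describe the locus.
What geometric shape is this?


|z - z0| = r is a circle with center z0 and radius r.
Center = (0, -5), radius = 8

Circle with center (0, -5) and radius 8


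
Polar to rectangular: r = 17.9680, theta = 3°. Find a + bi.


a = 17.9680*cos(3°) = 17.9680*0.99863 = 17.9434
b = 17.9680*sin(3°) = 17.9680*0.05234 = 0.9404

17.9434 + 0.9404i


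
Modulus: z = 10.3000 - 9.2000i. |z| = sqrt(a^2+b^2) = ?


|z| = sqrt(10.3^2 + (-9.2)^2) = sqrt(106.09 + 84.64) = sqrt(190.73) = 13.8105

|z| = 13.8105


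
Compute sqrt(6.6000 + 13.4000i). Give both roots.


|z| = sqrt(43.56+179.56) = 14.9372
sqrt((|z|+a)/2) = sqrt((14.9372+6.6)/2) = sqrt(10.7686) = 3.2816
sqrt((|z|-a)/2) = sqrt((14.9372-6.6)/2) = sqrt(4.1686) = 2.0417

±(3.2816 + 2.0417i) i.e. 3.2816 + 2.0417i and -3.2816 - 2.0417i


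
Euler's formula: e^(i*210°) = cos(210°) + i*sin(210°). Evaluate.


cos(210°) = -0.8660
sin(210°) = -0.5000

e^(i*210°) = -0.8660 - 0.5000i


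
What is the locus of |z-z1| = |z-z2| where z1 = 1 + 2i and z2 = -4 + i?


Equal distances means the locus is the perpendicular bisector of z1 and z2.
Midpoint = ((1+(-4))/2, (2+1)/2) = (-1.5000, 1.5000)

Perpendicular bisector through (-1.5000, 1.5000)


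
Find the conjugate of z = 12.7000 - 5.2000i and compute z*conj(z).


z_bar = 12.7000 + 5.2000i
z*z_bar = 12.7^2 + (-5.2)^2 = 161.29 + 27.04 = 188.33

z_bar = 12.7000 + 5.2000i, z*z_bar = 188.33


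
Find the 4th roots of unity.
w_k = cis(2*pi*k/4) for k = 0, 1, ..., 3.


The 4th roots of unity are cis(360k/4°) for k=0..3
Angle step = 360/4 = 90°
Primitive root: cis(90°)
Primitive root = 0 + 1.0000i

4 roots at angles: 0°, 90°, 180°, 270°


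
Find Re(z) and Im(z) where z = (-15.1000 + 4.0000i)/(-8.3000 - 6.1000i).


Multiply by conjugate: (-15.1000 + 4.0000i)(-8.3000 + 6.1000i) / ((-8.3)^2 + (-6.1)^2)
Numerator real = -15.1*(-8.3) + 4*(-6.1) = 100.93
Numerator imag = 4*(-8.3) - (-15.1)*(-6.1) = -125.31
Denominator = 106.1
Re(z) = 100.93/106.1 = 0.9513
Im(z) = -125.31/106.1 = -1.1811

Re(z) = 0.9513, Im(z) = -1.1811


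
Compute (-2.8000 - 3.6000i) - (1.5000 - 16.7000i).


Real: -2.8 - 1.5 = -4.3
Imag: -3.6 + 16.7 = 13.1

-4.3000 + 13.1000i


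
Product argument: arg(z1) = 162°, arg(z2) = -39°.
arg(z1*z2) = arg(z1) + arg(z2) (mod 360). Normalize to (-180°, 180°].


arg(z1*z2) = 162° - 39° = 123°
Normalized to (-180°, 180°]: 123°

123°


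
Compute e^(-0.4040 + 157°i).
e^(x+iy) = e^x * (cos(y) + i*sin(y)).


e^-0.4040 = 0.66764
cos(157°) = -0.9205
sin(157°) = 0.39073
Real = 0.66764*(-0.9205) = -0.6146
Imag = 0.66764*0.39073 = 0.2609

-0.6146 + 0.2609i


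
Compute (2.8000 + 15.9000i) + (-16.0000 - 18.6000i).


Real: 2.8 - 16 = -13.2
Imag: 15.9 - 18.6 = -2.7

-13.2000 - 2.7000i


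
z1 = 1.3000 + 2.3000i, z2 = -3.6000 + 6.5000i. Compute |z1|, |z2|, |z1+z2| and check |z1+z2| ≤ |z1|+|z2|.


|z1| = sqrt(1.3^2 + 2.3^2) = sqrt(6.98) = 2.6420
|z2| = sqrt((-3.6)^2 + 6.5^2) = sqrt(55.21) = 7.4303
z1+z2 = -2.3000 + 8.8000i
|z1+z2| = sqrt(82.73) = 9.0956
|z1|+|z2| = 2.6420 + 7.4303 = 10.0723

|z1+z2| = 9.0956 ≤ |z1|+|z2| = 10.0723 (verified)


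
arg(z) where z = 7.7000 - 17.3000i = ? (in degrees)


Re = 7.7, Im = -17.3
arg = atan2(-17.3, 7.7) = -66.0068 degrees

arg(z) = -66.0068 degrees


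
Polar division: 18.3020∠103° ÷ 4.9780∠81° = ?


r = 18.3020 / 4.9780 = 3.6766
theta = 103° - 81° = 22° = 22° (mod 360)

3.6766 cis(22°)


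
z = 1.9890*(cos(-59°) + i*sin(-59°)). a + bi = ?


a = 1.9890*cos(-59°) = 1.9890*0.51504 = 1.0244
b = 1.9890*sin(-59°) = 1.9890*(-0.85717) = -1.7049

1.0244 - 1.7049i


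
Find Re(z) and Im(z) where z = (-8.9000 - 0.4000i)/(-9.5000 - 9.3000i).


Multiply by conjugate: (-8.9000 - 0.4000i)(-9.5000 + 9.3000i) / ((-9.5)^2 + (-9.3)^2)
Numerator real = -8.9*(-9.5) - (0.4)*(-9.3) = 88.27
Numerator imag = -0.4*(-9.5) - (-8.9)*(-9.3) = -78.97
Denominator = 176.74
Re(z) = 88.27/176.74 = 0.4994
Im(z) = -78.97/176.74 = -0.4468

Re(z) = 0.4994, Im(z) = -0.4468


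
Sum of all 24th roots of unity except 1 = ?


With w = e^(2*pi*i/24), all 24 of the 24th roots of unity w^0 = 1, w, ..., w^(23) sum to 0: 1 + w + ... + w^(23) = (1 - w^24)/(1 - w) = 0 since w^24 = 1, w ≠ 1.
Removing the root 1: w + w^2 + ... + w^(23) = 0 - 1 = -1

Sum = -1


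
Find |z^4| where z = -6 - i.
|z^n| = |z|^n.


|z| = sqrt(36+1) = sqrt(37) = 6.0828
|z^4| = |z|^4 = (sqrt(37))^4 = 37^2 = 1369

|z^4| = 1369


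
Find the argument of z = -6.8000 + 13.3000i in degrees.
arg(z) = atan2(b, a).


Re = -6.8, Im = 13.3
arg = atan2(13.3, -6.8) = 117.0797 degrees

arg(z) = 117.0797 degrees


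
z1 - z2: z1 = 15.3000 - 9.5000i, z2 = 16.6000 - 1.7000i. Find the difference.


Real: 15.3 - 16.6 = -1.3
Imag: -9.5 + 1.7 = -7.8

-1.3000 - 7.8000i


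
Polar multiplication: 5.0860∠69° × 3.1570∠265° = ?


r = 5.0860 * 3.1570 = 16.0565
theta = 69° + 265° = 334° = 334° (mod 360)

16.0565 cis(334°)


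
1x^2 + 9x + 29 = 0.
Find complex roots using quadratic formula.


disc = 9^2 - 4*1*29 = 81 - 116 = -35
sqrt(|disc|) = sqrt(35) = 5.9161
Real part = -9/(2*1) = -4.5000
Imag part = 5.9161/(2*1) = 2.9580

-4.5000 ± 2.9580i


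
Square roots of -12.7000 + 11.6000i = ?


|z| = sqrt(161.29+134.56) = 17.2003
sqrt((|z|+a)/2) = sqrt((17.2003+(-12.7))/2) = sqrt(2.2501) = 1.5000
sqrt((|z|-a)/2) = sqrt((17.2003-(-12.7))/2) = sqrt(14.9501) = 3.8665

±(1.5000 + 3.8665i) i.e. 1.5000 + 3.8665i and -1.5000 - 3.8665i


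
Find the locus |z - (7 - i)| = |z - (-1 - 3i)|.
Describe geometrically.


Equal distances means the locus is the perpendicular bisector of z1 and z2.
Midpoint = ((7+(-1))/2, (-1+(-3))/2) = (3.0000, -2.0000)

Perpendicular bisector through (3.0000, -2.0000)


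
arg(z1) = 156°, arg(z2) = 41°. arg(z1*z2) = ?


arg(z1*z2) = 156° + 41° = 197°
Normalized to (-180°, 180°]: -163°

-163°


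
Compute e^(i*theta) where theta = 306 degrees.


cos(306°) = 0.5878
sin(306°) = -0.8090

e^(i*306°) = 0.5878 - 0.8090i


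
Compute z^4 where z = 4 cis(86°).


r^4 = 4^4 = 256
n*theta = 4*86° = 344° = 344° (mod 360)
a = 256*cos(344°) = 246.0830
b = 256*sin(344°) = -70.5632

256 cis(344°) = 246.0830 - 70.5632i


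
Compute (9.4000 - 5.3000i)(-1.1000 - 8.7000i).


Real = 9.4*(-1.1) - (-5.3)*(-8.7) = -10.34 - 46.11 = -56.45
Imag = 9.4*(-8.7) - (1.1)*(-5.3) = -81.78 + 5.83 = -75.95

-56.4500 - 75.9500i


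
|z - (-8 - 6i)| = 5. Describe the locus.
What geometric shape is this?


|z - z0| = r is a circle with center z0 and radius r.
Center = (-8, -6), radius = 5

Circle with center (-8, -6) and radius 5


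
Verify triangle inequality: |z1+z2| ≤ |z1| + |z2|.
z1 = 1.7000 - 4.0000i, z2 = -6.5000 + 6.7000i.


|z1| = sqrt(1.7^2 + (-4)^2) = sqrt(18.89) = 4.3463
|z2| = sqrt((-6.5)^2 + 6.7^2) = sqrt(87.14) = 9.3349
z1+z2 = -4.8000 + 2.7000i
|z1+z2| = sqrt(30.33) = 5.5073
|z1|+|z2| = 4.3463 + 9.3349 = 13.6812

|z1+z2| = 5.5073 ≤ |z1|+|z2| = 13.6812 (verified)


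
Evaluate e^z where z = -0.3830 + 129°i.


e^-0.3830 = 0.6818
cos(129°) = -0.6293
sin(129°) = 0.77715
Real = 0.6818*(-0.6293) = -0.4291
Imag = 0.6818*0.77715 = 0.5299

-0.4291 + 0.5299i


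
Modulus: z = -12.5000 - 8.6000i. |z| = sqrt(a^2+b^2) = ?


|z| = sqrt((-12.5)^2 + (-8.6)^2) = sqrt(156.25 + 73.96) = sqrt(230.21) = 15.1727

|z| = 15.1727


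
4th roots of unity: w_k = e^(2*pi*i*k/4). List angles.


The 4th roots of unity are cis(360k/4°) for k=0..3
Angle step = 360/4 = 90°
Primitive root: cis(90°)
Primitive root = 0 + 1.0000i

4 roots at angles: 0°, 90°, 180°, 270°


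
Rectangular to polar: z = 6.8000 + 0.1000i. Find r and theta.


r = sqrt(46.24+0.01) = sqrt(46.25) = 6.8007
theta = atan2(0.1, 6.8) = 0.8425 degrees

r = 6.8007, theta = 0.8425 degrees


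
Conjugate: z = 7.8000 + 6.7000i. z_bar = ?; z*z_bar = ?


z_bar = 7.8000 - 6.7000i
z*z_bar = 7.8^2 + 6.7^2 = 60.84 + 44.89 = 105.73

z_bar = 7.8000 - 6.7000i, z*z_bar = 105.73


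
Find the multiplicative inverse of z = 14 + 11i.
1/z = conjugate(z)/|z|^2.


|z|^2 = 196+121 = 317
1/z = (14 - 11i)/317

1/z = 0.0442 - 0.0347i


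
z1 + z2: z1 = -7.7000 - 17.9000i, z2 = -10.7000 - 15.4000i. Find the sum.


Real: -7.7 - 10.7 = -18.4
Imag: -17.9 - 15.4 = -33.3

-18.4000 - 33.3000i


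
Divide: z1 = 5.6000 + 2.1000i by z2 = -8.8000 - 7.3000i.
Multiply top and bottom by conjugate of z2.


Conjugate of z2 = -8.8000 + 7.3000i
Numerator: (5.6000 + 2.1000i)(-8.8000 + 7.3000i) = -64.6100 + 22.4000i
Denominator: (-8.8)^2 + (-7.3)^2 = 130.73
Result = (-64.6100 + 22.4000i)/130.73

-0.4942 + 0.1713i


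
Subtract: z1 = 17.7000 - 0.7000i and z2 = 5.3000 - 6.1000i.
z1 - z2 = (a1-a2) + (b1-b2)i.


Real: 17.7 - 5.3 = 12.4
Imag: -0.7 + 6.1 = 5.4

12.4000 + 5.4000i


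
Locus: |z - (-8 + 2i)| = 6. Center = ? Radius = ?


|z - z0| = r is a circle with center z0 and radius r.
Center = (-8, 2), radius = 6

Circle with center (-8, 2) and radius 6


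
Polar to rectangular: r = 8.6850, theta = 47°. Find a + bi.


a = 8.6850*cos(47°) = 8.6850*0.682 = 5.9232
b = 8.6850*sin(47°) = 8.6850*0.73135 = 6.3518

5.9232 + 6.3518i


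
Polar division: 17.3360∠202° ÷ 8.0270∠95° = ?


r = 17.3360 / 8.0270 = 2.1597
theta = 202° - 95° = 107° = 107° (mod 360)

2.1597 cis(107°)


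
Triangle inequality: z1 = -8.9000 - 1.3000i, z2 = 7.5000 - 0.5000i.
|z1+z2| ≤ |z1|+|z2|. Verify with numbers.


|z1| = sqrt((-8.9)^2 + (-1.3)^2) = sqrt(80.9) = 8.9944
|z2| = sqrt(7.5^2 + (-0.5)^2) = sqrt(56.5) = 7.5166
z1+z2 = -1.4000 - 1.8000i
|z1+z2| = sqrt(5.2) = 2.2804
|z1|+|z2| = 8.9944 + 7.5166 = 16.5110

|z1+z2| = 2.2804 ≤ |z1|+|z2| = 16.5110 (verified)


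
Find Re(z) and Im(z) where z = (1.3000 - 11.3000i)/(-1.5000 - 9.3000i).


Multiply by conjugate: (1.3000 - 11.3000i)(-1.5000 + 9.3000i) / ((-1.5)^2 + (-9.3)^2)
Numerator real = 1.3*(-1.5) - (11.3)*(-9.3) = 103.14
Numerator imag = -11.3*(-1.5) - 1.3*(-9.3) = 29.04
Denominator = 88.74
Re(z) = 103.14/88.74 = 1.1623
Im(z) = 29.04/88.74 = 0.3272

Re(z) = 1.1623, Im(z) = 0.3272


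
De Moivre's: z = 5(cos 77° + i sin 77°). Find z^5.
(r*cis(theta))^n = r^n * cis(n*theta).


r^5 = 5^5 = 3125
n*theta = 5*77° = 385° = 25° (mod 360)
a = 3125*cos(25°) = 2832.2118
b = 3125*sin(25°) = 1320.6821

3125 cis(25°) = 2832.2118 + 1320.6821i


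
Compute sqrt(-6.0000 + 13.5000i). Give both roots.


|z| = sqrt(36+182.25) = 14.7733
sqrt((|z|+a)/2) = sqrt((14.7733+(-6))/2) = sqrt(4.3866) = 2.0944
sqrt((|z|-a)/2) = sqrt((14.7733-(-6))/2) = sqrt(10.3866) = 3.2228

±(2.0944 + 3.2228i) i.e. 2.0944 + 3.2228i and -2.0944 - 3.2228i


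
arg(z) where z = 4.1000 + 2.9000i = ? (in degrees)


Re = 4.1, Im = 2.9
arg = atan2(2.9, 4.1) = 35.2724 degrees

arg(z) = 35.2724 degrees


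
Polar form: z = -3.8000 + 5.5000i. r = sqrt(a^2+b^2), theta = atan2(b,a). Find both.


r = sqrt(14.44+30.25) = sqrt(44.69) = 6.6851
theta = atan2(5.5, -3.8) = 124.6409 degrees

r = 6.6851, theta = 124.6409 degrees


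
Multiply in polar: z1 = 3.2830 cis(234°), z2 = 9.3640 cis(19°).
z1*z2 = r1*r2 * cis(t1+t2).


r = 3.2830 * 9.3640 = 30.7420
theta = 234° + 19° = 253° = 253° (mod 360)

30.7420 cis(253°)


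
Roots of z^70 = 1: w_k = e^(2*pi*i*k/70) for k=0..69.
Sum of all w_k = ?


The sum of all 70th roots of unity is 0.
Geometric series: (1 - w^70)/(1 - w) = (1-1)/(1-w) = 0 since w^70 = 1, w ≠ 1.
Alternatively: coefficient of z^69 in z^70 - 1 is 0.

0


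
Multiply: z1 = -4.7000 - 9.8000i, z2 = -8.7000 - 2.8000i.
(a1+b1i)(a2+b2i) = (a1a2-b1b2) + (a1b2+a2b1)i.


Real = -4.7*(-8.7) - (-9.8)*(-2.8) = 40.89 - 27.44 = 13.45
Imag = -4.7*(-2.8) - (8.7)*(-9.8) = 13.16 + 85.26 = 98.42

13.4500 + 98.4200i


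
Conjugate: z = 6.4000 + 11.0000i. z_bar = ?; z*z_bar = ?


z_bar = 6.4000 - 11.0000i
z*z_bar = 6.4^2 + 11^2 = 40.96 + 121 = 161.96

z_bar = 6.4000 - 11.0000i, z*z_bar = 161.96


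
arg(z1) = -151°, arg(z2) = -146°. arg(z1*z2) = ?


arg(z1*z2) = -151° - 146° = -297°
Normalized to (-180°, 180°]: 63°

63°


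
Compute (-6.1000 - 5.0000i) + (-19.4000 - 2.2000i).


Real: -6.1 - 19.4 = -25.5
Imag: -5 - 2.2 = -7.2

-25.5000 - 7.2000i


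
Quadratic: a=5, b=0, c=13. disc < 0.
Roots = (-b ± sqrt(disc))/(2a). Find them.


disc = 0^2 - 4*5*13 = 0 - 260 = -260
sqrt(|disc|) = sqrt(260) = 16.1245
Real part = 0/(2*5) = 0
Imag part = 16.1245/(2*5) = 1.6125

0 ± 1.6125i


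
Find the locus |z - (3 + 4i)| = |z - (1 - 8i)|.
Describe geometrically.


Equal distances means the locus is the perpendicular bisector of z1 and z2.
Midpoint = ((3+1)/2, (4+(-8))/2) = (2.0000, -2.0000)

Perpendicular bisector through (2.0000, -2.0000)


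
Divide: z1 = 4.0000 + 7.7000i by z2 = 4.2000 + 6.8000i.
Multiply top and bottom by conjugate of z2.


Conjugate of z2 = 4.2000 - 6.8000i
Numerator: (4.0000 + 7.7000i)(4.2000 - 6.8000i) = 69.1600 + 5.1400i
Denominator: 4.2^2 + 6.8^2 = 63.88
Result = (69.1600 + 5.1400i)/63.88

1.0827 + 0.0805i


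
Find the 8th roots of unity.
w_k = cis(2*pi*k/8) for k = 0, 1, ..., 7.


The 8th roots of unity are cis(360k/8°) for k=0..7
Angle step = 360/8 = 45°
Primitive root: cis(45°)
Primitive root = 0.7071 + 0.7071i

8 roots at angles: 0°, 45°, 90°, 135°, 180°, 225°, 270°, 315°


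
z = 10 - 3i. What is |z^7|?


|z| = sqrt(100+9) = sqrt(109) = 10.4403
|z^7| = |z|^7 = (sqrt(109))^7 = 109^3 * sqrt(109) = 1295029*sqrt(109)

|z^7| = 1295029*sqrt(109) ≈ 13520499.6979


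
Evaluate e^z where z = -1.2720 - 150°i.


e^-1.2720 = 0.28027
cos(-150°) = -0.866
sin(-150°) = -0.5
Real = 0.28027*(-0.866) = -0.2427
Imag = 0.28027*(-0.5) = -0.1401

-0.2427 - 0.1401i


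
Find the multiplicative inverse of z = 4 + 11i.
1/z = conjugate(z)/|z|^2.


|z|^2 = 16+121 = 137
1/z = (4 - 11i)/137

1/z = 0.0292 - 0.0803i


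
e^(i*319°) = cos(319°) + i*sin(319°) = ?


cos(319°) = 0.7547
sin(319°) = -0.6561

e^(i*319°) = 0.7547 - 0.6561i


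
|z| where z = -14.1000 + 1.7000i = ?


|z| = sqrt((-14.1)^2 + 1.7^2) = sqrt(198.81 + 2.89) = sqrt(201.7) = 14.2021

|z| = 14.2021


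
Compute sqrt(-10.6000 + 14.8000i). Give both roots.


|z| = sqrt(112.36+219.04) = 18.2044
sqrt((|z|+a)/2) = sqrt((18.2044+(-10.6))/2) = sqrt(3.8022) = 1.9499
sqrt((|z|-a)/2) = sqrt((18.2044-(-10.6))/2) = sqrt(14.4022) = 3.7950

±(1.9499 + 3.7950i) i.e. 1.9499 + 3.7950i and -1.9499 - 3.7950i


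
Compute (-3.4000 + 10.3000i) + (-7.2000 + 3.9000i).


Real: -3.4 - 7.2 = -10.6
Imag: 10.3 + 3.9 = 14.2

-10.6000 + 14.2000i


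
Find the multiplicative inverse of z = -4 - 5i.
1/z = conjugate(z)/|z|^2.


|z|^2 = 16+25 = 41
1/z = (-4 + 5i)/41

1/z = -0.0976 + 0.1220i


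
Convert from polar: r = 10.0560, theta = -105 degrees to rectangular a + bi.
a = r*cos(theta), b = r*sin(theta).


a = 10.0560*cos(-105°) = 10.0560*(-0.25882) = -2.6027
b = 10.0560*sin(-105°) = 10.0560*(-0.96593) = -9.7134

-2.6027 - 9.7134i


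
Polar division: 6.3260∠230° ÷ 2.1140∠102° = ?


r = 6.3260 / 2.1140 = 2.9924
theta = 230° - 102° = 128° = 128° (mod 360)

2.9924 cis(128°)


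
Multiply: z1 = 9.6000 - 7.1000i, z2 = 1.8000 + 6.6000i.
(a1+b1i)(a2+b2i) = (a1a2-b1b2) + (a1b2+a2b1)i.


Real = 9.6*1.8 - (-7.1)*6.6 = 17.28 - (-46.86) = 64.14
Imag = 9.6*6.6 + 1.8*(-7.1) = 63.36 - (12.78) = 50.58

64.1400 + 50.5800i


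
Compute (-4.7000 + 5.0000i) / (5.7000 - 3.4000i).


Conjugate of z2 = 5.7000 + 3.4000i
Numerator: (-4.7000 + 5.0000i)(5.7000 + 3.4000i) = -43.7900 + 12.5200i
Denominator: 5.7^2 + (-3.4)^2 = 44.05
Result = (-43.7900 + 12.5200i)/44.05

-0.9941 + 0.2842i


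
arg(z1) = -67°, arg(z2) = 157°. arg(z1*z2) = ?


arg(z1*z2) = -67° + 157° = 90°
Normalized to (-180°, 180°]: 90°

90°


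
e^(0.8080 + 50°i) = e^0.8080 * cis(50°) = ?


e^0.8080 = 2.24342
cos(50°) = 0.64279
sin(50°) = 0.766044
Real = 2.24342*0.64279 = 1.4420
Imag = 2.24342*0.766044 = 1.7186

1.4420 + 1.7186i


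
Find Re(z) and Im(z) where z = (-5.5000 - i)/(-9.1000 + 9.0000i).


Multiply by conjugate: (-5.5000 - i)(-9.1000 - 9.0000i) / ((-9.1)^2 + 9^2)
Numerator real = -5.5*(-9.1) - (1)*9 = 41.05
Numerator imag = -1*(-9.1) - (-5.5)*9 = 58.6
Denominator = 163.81
Re(z) = 41.05/163.81 = 0.2506
Im(z) = 58.6/163.81 = 0.3577

Re(z) = 0.2506, Im(z) = 0.3577


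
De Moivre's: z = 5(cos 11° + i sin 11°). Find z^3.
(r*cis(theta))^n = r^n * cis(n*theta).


r^3 = 5^3 = 125
n*theta = 3*11° = 33° = 33° (mod 360)
a = 125*cos(33°) = 104.8338
b = 125*sin(33°) = 68.0799

125 cis(33°) = 104.8338 + 68.0799i


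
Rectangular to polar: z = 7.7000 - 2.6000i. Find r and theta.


r = sqrt(59.29+6.76) = sqrt(66.05) = 8.1271
theta = atan2(-2.6, 7.7) = -18.6579 degrees

r = 8.1271, theta = -18.6579 degrees


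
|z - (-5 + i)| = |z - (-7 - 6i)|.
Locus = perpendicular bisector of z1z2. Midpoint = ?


Equal distances means the locus is the perpendicular bisector of z1 and z2.
Midpoint = ((-5+(-7))/2, (1+(-6))/2) = (-6.0000, -2.5000)

Perpendicular bisector through (-6.0000, -2.5000)


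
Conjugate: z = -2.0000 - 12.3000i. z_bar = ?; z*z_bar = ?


z_bar = -2.0000 + 12.3000i
z*z_bar = (-2)^2 + (-12.3)^2 = 4 + 151.29 = 155.29

z_bar = -2.0000 + 12.3000i, z*z_bar = 155.29


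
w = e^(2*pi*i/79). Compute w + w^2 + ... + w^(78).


With w = e^(2*pi*i/79), all 79 of the 79th roots of unity w^0 = 1, w, ..., w^(78) sum to 0: 1 + w + ... + w^(78) = (1 - w^79)/(1 - w) = 0 since w^79 = 1, w ≠ 1.
Removing the root 1: w + w^2 + ... + w^(78) = 0 - 1 = -1

Sum = -1


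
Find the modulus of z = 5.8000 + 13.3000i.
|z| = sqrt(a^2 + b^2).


|z| = sqrt(5.8^2 + 13.3^2) = sqrt(33.64 + 176.89) = sqrt(210.53) = 14.5097

|z| = 14.5097


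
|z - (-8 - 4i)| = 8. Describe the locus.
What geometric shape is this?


|z - z0| = r is a circle with center z0 and radius r.
Center = (-8, -4), radius = 8

Circle with center (-8, -4) and radius 8


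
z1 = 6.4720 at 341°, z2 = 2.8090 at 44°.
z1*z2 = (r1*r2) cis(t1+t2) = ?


r = 6.4720 * 2.8090 = 18.1798
theta = 341° + 44° = 385° = 25° (mod 360)

18.1798 cis(25°)


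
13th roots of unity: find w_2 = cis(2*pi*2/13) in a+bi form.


Angle = 360*2/13 = 55.3846°
a = cos(55.3846°) = 0.5681
b = sin(55.3846°) = 0.8230

0.5681 + 0.8230i
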